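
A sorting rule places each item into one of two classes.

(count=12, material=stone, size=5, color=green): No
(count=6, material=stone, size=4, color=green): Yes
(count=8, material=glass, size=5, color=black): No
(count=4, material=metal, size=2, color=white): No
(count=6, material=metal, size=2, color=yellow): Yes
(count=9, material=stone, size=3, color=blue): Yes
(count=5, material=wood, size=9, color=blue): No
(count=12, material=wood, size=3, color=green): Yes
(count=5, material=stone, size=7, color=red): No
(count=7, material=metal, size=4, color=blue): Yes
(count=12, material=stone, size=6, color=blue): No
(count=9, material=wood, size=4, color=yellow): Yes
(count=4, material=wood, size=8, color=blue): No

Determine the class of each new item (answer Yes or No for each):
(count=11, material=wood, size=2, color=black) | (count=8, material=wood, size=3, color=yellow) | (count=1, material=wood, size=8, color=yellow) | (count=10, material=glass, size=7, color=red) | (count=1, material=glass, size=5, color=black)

The distinguishing property — count ≥ 5 AND size ≤ 4 — holds for all the 'Yes' cases and none of the 'No' cases.
(count=11, material=wood, size=2, color=black): Yes (count = 11, size = 2).
(count=8, material=wood, size=3, color=yellow): Yes (count = 8, size = 3).
(count=1, material=wood, size=8, color=yellow): No (count = 1, size = 8).
(count=10, material=glass, size=7, color=red): No (count = 10, size = 7).
(count=1, material=glass, size=5, color=black): No (count = 1, size = 5).

Yes, Yes, No, No, No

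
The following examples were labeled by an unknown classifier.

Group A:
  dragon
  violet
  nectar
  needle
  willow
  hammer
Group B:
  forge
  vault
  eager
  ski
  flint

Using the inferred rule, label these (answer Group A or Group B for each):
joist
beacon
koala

Group B, Group A, Group B

The classifier is using: even length.
joist — length 5, hence Group B. beacon — length 6, hence Group A. koala — length 5, hence Group B.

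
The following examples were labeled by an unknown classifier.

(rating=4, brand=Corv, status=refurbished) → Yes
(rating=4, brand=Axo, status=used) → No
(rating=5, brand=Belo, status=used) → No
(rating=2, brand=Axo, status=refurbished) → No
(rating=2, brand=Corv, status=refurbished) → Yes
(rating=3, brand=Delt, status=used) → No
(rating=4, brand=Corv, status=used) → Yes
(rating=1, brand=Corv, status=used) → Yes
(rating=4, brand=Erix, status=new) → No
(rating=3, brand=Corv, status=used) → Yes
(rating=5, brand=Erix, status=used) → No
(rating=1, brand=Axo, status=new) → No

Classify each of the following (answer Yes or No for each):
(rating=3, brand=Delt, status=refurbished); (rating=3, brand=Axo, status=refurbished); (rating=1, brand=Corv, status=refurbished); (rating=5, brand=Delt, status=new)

No, No, Yes, No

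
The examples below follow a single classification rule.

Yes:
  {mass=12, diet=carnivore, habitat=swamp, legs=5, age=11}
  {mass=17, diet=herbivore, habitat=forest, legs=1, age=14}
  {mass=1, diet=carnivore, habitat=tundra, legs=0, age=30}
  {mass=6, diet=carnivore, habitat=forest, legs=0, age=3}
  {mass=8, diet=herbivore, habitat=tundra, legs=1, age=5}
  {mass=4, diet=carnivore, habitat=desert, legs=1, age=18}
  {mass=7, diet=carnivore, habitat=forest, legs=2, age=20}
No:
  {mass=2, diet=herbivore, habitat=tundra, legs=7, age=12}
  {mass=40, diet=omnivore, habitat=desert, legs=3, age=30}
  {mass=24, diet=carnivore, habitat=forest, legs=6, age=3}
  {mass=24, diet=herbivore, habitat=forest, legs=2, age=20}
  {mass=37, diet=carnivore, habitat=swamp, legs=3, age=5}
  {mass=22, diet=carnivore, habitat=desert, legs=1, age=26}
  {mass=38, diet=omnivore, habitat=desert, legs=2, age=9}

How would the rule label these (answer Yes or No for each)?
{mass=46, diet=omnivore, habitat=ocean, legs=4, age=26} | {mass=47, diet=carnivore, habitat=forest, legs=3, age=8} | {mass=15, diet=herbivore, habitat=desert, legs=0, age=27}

No, No, Yes

A rule that fits every label: mass ≤ 17 AND legs ≤ 5 — true of each 'Yes' example, false of each 'No' one.
No: {mass=46, diet=omnivore, habitat=ocean, legs=4, age=26}, since mass = 46, legs = 4.
No: {mass=47, diet=carnivore, habitat=forest, legs=3, age=8}, since mass = 47, legs = 3.
Yes: {mass=15, diet=herbivore, habitat=desert, legs=0, age=27}, since mass = 15, legs = 0.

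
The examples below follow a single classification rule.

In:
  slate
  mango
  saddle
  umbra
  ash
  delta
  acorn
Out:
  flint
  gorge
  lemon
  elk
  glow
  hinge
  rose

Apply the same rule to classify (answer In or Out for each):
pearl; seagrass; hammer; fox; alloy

'In' ⟺ contains 'a'.
pearl: has 'a', qualifies → In. seagrass: has 'a', qualifies → In. hammer: has 'a', qualifies → In. fox: no 'a', does not satisfy this → Out. alloy: has 'a', qualifies → In.

In, In, In, Out, In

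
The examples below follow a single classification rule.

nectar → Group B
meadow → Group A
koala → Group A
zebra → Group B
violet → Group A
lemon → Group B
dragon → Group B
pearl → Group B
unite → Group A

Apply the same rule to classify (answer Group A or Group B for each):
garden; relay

Group B, Group B

The classifier is using: has ≥ 3 vowels.
garden: Group B (2 vowels). relay: Group B (2 vowels).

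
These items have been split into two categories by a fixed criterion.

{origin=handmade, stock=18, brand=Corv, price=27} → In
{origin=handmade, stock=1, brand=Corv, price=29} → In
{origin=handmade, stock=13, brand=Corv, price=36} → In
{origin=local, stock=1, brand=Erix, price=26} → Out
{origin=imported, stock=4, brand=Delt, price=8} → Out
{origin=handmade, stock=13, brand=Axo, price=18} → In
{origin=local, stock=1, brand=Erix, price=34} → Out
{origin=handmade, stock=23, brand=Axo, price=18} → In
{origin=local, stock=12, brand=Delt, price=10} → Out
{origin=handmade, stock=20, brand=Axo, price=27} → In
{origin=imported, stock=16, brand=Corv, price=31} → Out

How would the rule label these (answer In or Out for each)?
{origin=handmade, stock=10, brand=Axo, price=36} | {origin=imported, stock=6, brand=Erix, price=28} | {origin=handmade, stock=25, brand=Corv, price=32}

All 'In' examples share one property — origin is handmade — and every 'Out' example lacks it.
{origin=handmade, stock=10, brand=Axo, price=36} → origin is handmade → In. {origin=imported, stock=6, brand=Erix, price=28} → origin is imported → Out. {origin=handmade, stock=25, brand=Corv, price=32} → origin is handmade → In.

In, Out, In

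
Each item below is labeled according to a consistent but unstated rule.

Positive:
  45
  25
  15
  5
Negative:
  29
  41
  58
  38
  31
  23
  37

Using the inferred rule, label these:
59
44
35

The common property of the 'Positive' items is: multiple of 5. No 'Negative' item has it.
59: 59 = 5·11 + 4 — fails this test, so Negative. 44: 44 = 5·8 + 4 — fails this test, so Negative. 35: 35 = 5·7 — fits, so Positive.

Negative, Negative, Positive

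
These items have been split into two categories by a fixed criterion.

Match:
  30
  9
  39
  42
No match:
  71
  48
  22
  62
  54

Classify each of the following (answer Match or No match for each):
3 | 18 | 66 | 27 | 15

One predicate separates the groups cleanly: multiple of 3 AND at most 42.
3: 3 = 3·1, 3 ≤ 42 — has this property, so Match. 18: 18 = 3·6, 18 ≤ 42 — has this property, so Match. 66: 66 = 3·22, 66 > 42 — does not pass, so No match. 27: 27 = 3·9, 27 ≤ 42 — has this property, so Match. 15: 15 = 3·5, 15 ≤ 42 — has this property, so Match.

Match, Match, No match, Match, Match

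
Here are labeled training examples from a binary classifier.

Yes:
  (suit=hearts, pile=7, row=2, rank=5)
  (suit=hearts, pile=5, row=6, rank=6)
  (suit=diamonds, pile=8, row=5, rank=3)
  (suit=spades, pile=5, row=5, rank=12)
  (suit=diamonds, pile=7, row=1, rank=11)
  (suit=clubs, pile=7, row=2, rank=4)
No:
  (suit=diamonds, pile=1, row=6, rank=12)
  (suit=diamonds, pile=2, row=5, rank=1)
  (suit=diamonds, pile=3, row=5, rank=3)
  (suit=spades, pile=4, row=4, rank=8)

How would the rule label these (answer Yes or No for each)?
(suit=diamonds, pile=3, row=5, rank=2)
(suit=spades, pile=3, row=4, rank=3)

The classifier is using: pile ≥ 5.

No, No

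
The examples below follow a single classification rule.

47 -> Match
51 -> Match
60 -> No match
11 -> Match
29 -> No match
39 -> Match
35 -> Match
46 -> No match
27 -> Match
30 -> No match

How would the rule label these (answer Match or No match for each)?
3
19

Match, Match

The pattern is that an item is 'Match' exactly when: ≡ 3 (mod 4).
3: 3 mod 4 = 3 — fits, so Match.
19: 19 mod 4 = 3 — fits, so Match.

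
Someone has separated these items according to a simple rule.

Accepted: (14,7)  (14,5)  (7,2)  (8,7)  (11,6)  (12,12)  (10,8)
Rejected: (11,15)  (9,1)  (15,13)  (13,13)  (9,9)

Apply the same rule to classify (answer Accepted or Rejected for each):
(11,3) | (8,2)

Checking candidate rules against both groups, what survives is: product is even.
(11,3) → 11·3 = 33 → Rejected.
(8,2) → 8·2 = 16 → Accepted.

Rejected, Accepted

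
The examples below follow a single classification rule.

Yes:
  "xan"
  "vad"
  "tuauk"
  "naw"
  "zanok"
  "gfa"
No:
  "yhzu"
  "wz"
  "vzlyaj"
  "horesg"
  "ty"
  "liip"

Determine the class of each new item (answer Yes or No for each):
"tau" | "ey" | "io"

Yes, No, No

All 'Yes' examples share one property — odd length — and every 'No' example lacks it.
"tau" — length 3, hence Yes. "ey" — length 2, hence No. "io" — length 2, hence No.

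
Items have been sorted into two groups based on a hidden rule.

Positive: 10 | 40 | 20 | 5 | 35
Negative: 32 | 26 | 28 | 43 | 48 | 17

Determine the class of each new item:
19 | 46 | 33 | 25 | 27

Every 'Positive' example satisfies: multiple of 5. None of the 'Negative' examples do.

Negative, Negative, Negative, Positive, Negative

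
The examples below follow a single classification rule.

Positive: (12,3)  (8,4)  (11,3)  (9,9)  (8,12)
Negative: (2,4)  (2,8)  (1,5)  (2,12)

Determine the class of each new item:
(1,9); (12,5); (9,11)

Negative, Positive, Positive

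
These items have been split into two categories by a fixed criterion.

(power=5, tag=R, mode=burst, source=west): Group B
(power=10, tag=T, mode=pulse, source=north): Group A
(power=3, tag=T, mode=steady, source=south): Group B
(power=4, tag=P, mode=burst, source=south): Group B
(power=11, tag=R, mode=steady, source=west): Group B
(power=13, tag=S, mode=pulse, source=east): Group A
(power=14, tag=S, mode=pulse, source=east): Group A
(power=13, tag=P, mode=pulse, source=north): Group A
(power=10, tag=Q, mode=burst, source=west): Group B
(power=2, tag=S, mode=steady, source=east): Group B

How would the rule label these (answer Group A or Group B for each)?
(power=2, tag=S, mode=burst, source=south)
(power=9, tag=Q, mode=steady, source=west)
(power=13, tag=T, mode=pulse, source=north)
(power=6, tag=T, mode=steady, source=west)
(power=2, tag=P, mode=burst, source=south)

Group B, Group B, Group A, Group B, Group B

The common property of the 'Group A' items is: mode is pulse. No 'Group B' item has it.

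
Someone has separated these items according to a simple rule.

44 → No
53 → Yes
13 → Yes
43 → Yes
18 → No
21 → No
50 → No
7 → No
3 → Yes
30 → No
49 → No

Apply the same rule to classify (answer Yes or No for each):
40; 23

The simplest hypothesis consistent with all the labels is: ends in digit 3.
40 → last digit 0 → No. 23 → last digit 3 → Yes.

No, Yes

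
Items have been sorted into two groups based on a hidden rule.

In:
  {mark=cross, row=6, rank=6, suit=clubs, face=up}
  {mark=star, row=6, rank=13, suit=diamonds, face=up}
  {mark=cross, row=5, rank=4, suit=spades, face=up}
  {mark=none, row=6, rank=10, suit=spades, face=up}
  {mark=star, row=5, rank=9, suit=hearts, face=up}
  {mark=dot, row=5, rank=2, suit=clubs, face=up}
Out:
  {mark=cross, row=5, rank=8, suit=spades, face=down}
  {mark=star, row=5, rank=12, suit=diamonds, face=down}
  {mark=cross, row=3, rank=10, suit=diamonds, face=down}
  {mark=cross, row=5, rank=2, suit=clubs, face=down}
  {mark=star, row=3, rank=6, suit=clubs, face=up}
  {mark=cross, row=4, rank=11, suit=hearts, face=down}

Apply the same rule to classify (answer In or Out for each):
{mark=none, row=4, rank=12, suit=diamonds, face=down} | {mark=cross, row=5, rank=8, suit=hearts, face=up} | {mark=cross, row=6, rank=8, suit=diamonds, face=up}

Out, In, In

All 'In' examples share one property — face is up AND row ≥ 4 — and every 'Out' example lacks it.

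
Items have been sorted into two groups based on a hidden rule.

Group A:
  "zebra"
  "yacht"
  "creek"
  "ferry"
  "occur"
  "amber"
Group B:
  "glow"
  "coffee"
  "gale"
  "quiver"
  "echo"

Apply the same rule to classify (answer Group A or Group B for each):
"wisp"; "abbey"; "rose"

Group B, Group A, Group B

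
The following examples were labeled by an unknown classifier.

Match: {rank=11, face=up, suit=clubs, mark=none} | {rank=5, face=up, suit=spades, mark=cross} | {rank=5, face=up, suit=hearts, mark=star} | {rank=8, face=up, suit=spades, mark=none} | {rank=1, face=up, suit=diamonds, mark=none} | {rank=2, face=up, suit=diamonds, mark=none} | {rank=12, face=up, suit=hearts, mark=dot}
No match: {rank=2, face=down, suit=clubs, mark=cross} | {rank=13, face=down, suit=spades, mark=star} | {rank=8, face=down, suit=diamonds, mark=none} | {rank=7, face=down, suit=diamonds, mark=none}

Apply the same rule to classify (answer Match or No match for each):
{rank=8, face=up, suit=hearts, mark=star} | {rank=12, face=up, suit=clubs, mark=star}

The simplest hypothesis consistent with all the labels is: face is up.
Match: {rank=8, face=up, suit=hearts, mark=star}, since face is up. Match: {rank=12, face=up, suit=clubs, mark=star}, since face is up.

Match, Match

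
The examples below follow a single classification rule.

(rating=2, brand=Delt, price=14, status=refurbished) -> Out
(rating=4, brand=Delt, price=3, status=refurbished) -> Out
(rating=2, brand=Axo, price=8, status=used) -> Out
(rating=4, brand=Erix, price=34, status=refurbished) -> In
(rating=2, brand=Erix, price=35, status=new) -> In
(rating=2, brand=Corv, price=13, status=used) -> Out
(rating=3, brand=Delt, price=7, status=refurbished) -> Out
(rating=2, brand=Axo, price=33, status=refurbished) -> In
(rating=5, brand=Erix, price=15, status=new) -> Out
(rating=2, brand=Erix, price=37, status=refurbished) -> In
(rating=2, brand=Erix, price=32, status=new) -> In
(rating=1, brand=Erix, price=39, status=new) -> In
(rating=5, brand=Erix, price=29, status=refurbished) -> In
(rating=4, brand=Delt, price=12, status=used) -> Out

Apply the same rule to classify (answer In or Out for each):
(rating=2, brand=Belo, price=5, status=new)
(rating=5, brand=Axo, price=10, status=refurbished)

Out, Out

All 'In' examples share one property — price ≥ 29 — and every 'Out' example lacks it.
(rating=2, brand=Belo, price=5, status=new): price = 5 — does not satisfy this, so Out. (rating=5, brand=Axo, price=10, status=refurbished): price = 10 — does not satisfy this, so Out.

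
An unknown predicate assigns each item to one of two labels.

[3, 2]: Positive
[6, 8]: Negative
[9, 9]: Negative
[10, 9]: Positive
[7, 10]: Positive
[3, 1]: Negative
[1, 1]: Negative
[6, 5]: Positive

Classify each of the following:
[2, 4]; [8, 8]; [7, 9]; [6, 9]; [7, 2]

Every 'Positive' example satisfies: sum is odd. None of the 'Negative' examples do.
[2, 4]: Negative (2+4 = 6). [8, 8]: Negative (8+8 = 16). [7, 9]: Negative (7+9 = 16). [6, 9]: Positive (6+9 = 15). [7, 2]: Positive (7+2 = 9).

Negative, Negative, Negative, Positive, Positive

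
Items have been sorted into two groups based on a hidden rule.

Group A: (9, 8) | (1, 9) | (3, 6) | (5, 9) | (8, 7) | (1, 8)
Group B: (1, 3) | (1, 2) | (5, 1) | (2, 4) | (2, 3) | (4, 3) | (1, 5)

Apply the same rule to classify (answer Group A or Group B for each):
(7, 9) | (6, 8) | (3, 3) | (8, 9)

Group A, Group A, Group B, Group A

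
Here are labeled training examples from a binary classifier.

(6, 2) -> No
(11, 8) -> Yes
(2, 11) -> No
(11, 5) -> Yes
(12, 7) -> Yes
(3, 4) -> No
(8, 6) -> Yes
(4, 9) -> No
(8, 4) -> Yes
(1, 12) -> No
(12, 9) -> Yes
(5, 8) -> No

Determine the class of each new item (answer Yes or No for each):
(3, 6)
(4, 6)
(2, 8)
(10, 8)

'Yes' ⟺ first ≥ 7.

No, No, No, Yes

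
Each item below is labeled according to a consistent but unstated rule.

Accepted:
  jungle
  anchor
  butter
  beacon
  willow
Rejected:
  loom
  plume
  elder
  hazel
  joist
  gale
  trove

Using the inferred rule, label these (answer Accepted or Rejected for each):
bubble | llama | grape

Accepted, Rejected, Rejected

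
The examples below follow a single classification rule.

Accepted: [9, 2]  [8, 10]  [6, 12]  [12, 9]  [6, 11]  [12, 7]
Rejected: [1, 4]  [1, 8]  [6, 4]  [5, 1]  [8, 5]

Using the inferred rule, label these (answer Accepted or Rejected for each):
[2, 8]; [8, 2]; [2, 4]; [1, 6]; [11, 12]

Rejected, Rejected, Rejected, Rejected, Accepted

The common property of the 'Accepted' items is: max ≥ 9. No 'Rejected' item has it.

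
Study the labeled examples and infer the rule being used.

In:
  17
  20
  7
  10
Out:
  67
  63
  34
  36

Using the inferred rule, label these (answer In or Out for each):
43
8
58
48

Every 'In' example satisfies: at most 20. None of the 'Out' examples do.
43 → 43 > 20 → Out.
8 → 8 ≤ 20 → In.
58 → 58 > 20 → Out.
48 → 48 > 20 → Out.

Out, In, Out, Out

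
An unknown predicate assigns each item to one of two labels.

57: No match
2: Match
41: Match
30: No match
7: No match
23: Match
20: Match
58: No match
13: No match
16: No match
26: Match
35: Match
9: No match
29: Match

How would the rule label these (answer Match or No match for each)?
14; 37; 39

One predicate separates the groups cleanly: ≡ 2 (mod 3).
14 — 14 mod 3 = 2, hence Match.
37 — 37 mod 3 = 1, hence No match.
39 — 39 mod 3 = 0, hence No match.

Match, No match, No match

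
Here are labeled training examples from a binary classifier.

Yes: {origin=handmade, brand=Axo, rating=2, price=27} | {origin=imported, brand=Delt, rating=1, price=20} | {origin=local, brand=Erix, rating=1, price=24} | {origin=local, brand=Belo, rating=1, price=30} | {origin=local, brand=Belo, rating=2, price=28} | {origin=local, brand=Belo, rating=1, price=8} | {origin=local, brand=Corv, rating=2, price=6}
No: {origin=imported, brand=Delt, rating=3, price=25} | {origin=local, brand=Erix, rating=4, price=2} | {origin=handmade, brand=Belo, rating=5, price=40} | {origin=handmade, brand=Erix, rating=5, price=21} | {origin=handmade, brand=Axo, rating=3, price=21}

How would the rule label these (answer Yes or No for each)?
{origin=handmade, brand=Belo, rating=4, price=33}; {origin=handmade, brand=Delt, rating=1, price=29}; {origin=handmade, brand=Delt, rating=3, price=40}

No, Yes, No

The distinguishing property — rating ≤ 2 — holds for all the 'Yes' cases and none of the 'No' cases.
{origin=handmade, brand=Belo, rating=4, price=33}: rating = 4, does not satisfy this → No. {origin=handmade, brand=Delt, rating=1, price=29}: rating = 1, satisfies this → Yes. {origin=handmade, brand=Delt, rating=3, price=40}: rating = 3, does not satisfy this → No.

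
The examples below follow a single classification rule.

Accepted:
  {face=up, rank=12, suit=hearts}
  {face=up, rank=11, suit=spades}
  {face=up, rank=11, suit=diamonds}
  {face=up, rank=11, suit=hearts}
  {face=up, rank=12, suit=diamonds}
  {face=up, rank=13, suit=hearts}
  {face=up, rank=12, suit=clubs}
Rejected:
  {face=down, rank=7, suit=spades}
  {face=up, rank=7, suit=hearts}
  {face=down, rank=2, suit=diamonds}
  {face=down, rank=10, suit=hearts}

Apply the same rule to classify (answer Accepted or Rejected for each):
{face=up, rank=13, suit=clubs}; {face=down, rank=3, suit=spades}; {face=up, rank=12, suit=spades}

Accepted, Rejected, Accepted

The pattern is that an item is 'Accepted' exactly when: rank ≥ 11.
{face=up, rank=13, suit=clubs} → rank = 13 → Accepted.
{face=down, rank=3, suit=spades} → rank = 3 → Rejected.
{face=up, rank=12, suit=spades} → rank = 12 → Accepted.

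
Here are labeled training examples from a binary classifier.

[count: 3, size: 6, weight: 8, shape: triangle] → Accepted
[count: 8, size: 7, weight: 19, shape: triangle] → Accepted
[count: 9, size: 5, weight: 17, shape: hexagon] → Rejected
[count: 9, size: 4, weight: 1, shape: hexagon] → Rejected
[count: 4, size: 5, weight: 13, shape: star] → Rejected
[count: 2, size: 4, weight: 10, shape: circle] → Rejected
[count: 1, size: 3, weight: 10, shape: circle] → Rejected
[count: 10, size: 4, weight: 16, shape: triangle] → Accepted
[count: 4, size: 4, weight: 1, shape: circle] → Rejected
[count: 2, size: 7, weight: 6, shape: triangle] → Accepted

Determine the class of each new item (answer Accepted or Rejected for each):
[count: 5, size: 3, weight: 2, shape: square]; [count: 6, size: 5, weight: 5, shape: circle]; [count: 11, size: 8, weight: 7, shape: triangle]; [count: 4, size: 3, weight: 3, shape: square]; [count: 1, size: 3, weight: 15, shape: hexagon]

Rejected, Rejected, Accepted, Rejected, Rejected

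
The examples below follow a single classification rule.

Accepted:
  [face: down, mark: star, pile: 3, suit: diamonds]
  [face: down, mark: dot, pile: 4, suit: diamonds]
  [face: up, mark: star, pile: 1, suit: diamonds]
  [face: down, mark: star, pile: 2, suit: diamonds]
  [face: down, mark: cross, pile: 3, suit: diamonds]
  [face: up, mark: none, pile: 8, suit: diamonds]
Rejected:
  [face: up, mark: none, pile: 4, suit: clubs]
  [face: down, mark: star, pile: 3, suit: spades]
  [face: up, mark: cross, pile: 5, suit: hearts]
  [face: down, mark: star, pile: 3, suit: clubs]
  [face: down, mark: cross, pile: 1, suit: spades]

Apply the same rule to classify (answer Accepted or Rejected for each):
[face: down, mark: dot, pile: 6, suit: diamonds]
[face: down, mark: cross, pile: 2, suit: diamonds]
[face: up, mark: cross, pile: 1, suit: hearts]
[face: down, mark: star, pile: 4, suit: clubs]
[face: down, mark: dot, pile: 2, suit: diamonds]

Accepted, Accepted, Rejected, Rejected, Accepted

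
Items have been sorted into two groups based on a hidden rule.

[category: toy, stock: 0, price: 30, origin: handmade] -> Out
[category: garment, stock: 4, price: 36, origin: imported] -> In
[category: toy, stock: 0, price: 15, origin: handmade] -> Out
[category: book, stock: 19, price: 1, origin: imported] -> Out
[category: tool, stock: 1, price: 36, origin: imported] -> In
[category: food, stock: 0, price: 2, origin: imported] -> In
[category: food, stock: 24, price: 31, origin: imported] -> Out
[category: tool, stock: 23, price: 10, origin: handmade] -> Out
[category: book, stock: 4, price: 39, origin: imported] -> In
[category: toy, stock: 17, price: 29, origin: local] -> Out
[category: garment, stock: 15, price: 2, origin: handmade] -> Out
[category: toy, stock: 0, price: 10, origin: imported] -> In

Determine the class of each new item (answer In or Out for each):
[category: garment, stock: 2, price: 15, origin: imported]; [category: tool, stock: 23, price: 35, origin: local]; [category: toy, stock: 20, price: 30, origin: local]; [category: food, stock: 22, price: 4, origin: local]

The distinguishing property — origin is imported AND stock ≤ 4 — holds for all the 'In' cases and none of the 'Out' cases.
[category: garment, stock: 2, price: 15, origin: imported]: In (origin is imported, stock = 2). [category: tool, stock: 23, price: 35, origin: local]: Out (origin is local, stock = 23). [category: toy, stock: 20, price: 30, origin: local]: Out (origin is local, stock = 20). [category: food, stock: 22, price: 4, origin: local]: Out (origin is local, stock = 22).

In, Out, Out, Out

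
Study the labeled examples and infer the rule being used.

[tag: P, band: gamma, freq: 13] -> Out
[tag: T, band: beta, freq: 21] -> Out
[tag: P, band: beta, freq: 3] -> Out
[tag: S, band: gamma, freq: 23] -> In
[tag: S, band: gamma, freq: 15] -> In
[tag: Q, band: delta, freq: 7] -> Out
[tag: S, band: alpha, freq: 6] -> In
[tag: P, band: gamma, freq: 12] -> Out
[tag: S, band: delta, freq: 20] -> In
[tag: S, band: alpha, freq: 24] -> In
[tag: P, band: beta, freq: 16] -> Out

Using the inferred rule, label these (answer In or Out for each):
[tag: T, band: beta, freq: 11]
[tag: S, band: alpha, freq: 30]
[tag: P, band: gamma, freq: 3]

Out, In, Out

The pattern is that an item is 'In' exactly when: tag is S.
Out: [tag: T, band: beta, freq: 11], since tag is T.
In: [tag: S, band: alpha, freq: 30], since tag is S.
Out: [tag: P, band: gamma, freq: 3], since tag is P.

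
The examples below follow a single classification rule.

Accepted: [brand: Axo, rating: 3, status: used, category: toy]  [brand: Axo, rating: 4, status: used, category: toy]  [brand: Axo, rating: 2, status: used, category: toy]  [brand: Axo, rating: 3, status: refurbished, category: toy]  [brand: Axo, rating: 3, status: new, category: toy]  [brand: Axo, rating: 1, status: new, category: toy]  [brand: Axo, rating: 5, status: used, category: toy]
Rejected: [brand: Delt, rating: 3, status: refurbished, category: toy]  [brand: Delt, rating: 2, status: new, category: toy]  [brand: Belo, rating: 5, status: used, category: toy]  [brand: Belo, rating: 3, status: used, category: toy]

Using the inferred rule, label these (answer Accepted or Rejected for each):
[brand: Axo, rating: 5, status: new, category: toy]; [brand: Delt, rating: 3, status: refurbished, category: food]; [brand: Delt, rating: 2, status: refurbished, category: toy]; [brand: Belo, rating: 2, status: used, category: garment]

Accepted, Rejected, Rejected, Rejected

Checking candidate rules against both groups, what survives is: brand is Axo.
[brand: Axo, rating: 5, status: new, category: toy]: brand is Axo, checks out → Accepted.
[brand: Delt, rating: 3, status: refurbished, category: food]: brand is Delt, does not fit → Rejected.
[brand: Delt, rating: 2, status: refurbished, category: toy]: brand is Delt, does not fit → Rejected.
[brand: Belo, rating: 2, status: used, category: garment]: brand is Belo, does not fit → Rejected.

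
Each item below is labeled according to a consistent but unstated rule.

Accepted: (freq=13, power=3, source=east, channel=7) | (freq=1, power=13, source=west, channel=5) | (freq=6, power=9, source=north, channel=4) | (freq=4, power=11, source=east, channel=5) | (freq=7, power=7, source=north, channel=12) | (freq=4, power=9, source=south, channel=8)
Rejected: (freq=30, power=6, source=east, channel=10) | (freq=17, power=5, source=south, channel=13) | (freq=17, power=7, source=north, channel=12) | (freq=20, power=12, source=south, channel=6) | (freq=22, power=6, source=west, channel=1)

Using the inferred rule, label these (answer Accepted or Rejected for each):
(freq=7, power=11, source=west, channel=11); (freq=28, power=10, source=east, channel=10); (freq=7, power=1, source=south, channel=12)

The pattern is that an item is 'Accepted' exactly when: freq ≤ 13.
(freq=7, power=11, source=west, channel=11): freq = 7 — fits, so Accepted.
(freq=28, power=10, source=east, channel=10): freq = 28 — does not fit, so Rejected.
(freq=7, power=1, source=south, channel=12): freq = 7 — fits, so Accepted.

Accepted, Rejected, Accepted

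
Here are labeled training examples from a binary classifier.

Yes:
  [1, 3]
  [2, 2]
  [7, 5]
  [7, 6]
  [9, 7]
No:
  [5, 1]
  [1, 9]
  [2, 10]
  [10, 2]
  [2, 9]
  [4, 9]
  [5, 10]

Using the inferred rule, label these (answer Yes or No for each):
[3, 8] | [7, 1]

The simplest hypothesis consistent with all the labels is: |first − second| ≤ 2.

No, No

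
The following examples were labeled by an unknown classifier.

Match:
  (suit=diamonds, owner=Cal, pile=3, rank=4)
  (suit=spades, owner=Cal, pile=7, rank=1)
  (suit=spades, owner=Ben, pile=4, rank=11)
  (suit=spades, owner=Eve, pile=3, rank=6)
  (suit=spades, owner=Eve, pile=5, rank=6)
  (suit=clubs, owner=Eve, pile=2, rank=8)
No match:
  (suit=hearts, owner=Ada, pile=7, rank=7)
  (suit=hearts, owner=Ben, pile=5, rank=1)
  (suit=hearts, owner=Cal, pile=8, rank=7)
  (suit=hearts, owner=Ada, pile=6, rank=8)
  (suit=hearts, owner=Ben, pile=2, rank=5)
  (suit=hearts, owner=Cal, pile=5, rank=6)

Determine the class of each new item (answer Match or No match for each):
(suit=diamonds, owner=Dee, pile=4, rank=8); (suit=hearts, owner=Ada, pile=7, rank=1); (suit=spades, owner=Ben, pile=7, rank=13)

The simplest hypothesis consistent with all the labels is: suit is not hearts.
(suit=diamonds, owner=Dee, pile=4, rank=8) → suit is diamonds → Match.
(suit=hearts, owner=Ada, pile=7, rank=1) → suit is hearts → No match.
(suit=spades, owner=Ben, pile=7, rank=13) → suit is spades → Match.

Match, No match, Match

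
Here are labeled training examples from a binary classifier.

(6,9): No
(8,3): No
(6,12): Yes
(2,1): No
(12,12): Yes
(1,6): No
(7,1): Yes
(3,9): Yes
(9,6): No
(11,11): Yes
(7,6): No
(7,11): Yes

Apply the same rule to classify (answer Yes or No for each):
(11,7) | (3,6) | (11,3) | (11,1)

Yes, No, Yes, Yes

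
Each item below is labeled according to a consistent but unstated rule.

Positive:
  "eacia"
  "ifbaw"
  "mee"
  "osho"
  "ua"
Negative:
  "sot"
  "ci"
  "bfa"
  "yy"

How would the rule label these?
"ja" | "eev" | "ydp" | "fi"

The common property of the 'Positive' items is: has ≥ 2 vowels. No 'Negative' item has it.
Negative: "ja", since 1 vowel.
Positive: "eev", since 2 vowels.
Negative: "ydp", since 0 vowels.
Negative: "fi", since 1 vowel.

Negative, Positive, Negative, Negative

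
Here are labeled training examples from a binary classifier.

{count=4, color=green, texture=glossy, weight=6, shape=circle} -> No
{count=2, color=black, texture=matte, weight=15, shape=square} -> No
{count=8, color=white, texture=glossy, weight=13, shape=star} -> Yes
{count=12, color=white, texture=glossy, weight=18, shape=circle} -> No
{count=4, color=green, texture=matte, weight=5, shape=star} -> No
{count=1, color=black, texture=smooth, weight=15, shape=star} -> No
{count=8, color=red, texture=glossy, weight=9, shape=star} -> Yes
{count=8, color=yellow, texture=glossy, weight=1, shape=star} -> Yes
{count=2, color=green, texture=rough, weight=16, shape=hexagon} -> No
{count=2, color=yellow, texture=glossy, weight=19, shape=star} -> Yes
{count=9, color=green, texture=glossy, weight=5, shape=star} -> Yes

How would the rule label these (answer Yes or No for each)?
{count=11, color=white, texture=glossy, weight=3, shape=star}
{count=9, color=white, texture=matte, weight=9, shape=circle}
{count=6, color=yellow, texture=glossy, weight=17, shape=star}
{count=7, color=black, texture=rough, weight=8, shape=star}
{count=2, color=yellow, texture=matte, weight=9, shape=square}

Yes, No, Yes, No, No

The classifier is using: shape is star AND texture is glossy.
{count=11, color=white, texture=glossy, weight=3, shape=star}: shape is star, texture is glossy — fits, so Yes.
{count=9, color=white, texture=matte, weight=9, shape=circle}: shape is circle, texture is matte — fails this test, so No.
{count=6, color=yellow, texture=glossy, weight=17, shape=star}: shape is star, texture is glossy — fits, so Yes.
{count=7, color=black, texture=rough, weight=8, shape=star}: shape is star, texture is rough — fails this test, so No.
{count=2, color=yellow, texture=matte, weight=9, shape=square}: shape is square, texture is matte — fails this test, so No.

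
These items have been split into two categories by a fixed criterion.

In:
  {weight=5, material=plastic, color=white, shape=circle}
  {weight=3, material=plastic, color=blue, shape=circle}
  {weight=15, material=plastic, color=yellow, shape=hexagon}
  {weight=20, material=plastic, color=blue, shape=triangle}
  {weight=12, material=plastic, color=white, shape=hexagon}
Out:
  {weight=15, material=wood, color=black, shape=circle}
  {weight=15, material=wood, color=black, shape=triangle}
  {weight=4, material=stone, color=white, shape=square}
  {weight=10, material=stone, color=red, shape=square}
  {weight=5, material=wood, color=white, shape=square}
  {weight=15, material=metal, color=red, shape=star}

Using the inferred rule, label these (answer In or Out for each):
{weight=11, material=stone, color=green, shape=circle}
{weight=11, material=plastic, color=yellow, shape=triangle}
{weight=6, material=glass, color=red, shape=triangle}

Checking candidate rules against both groups, what survives is: material is plastic.

Out, In, Out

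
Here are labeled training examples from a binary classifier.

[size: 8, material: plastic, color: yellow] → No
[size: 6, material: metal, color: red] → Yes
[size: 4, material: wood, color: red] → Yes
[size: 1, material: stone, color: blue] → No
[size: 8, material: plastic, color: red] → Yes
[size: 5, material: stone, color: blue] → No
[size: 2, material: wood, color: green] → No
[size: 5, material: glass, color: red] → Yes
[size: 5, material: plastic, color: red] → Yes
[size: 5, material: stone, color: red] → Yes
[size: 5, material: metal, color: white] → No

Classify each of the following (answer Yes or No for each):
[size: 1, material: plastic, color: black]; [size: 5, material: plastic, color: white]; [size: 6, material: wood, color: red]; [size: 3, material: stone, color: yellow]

No, No, Yes, No

Checking candidate rules against both groups, what survives is: color is red.
[size: 1, material: plastic, color: black] — color is black, hence No. [size: 5, material: plastic, color: white] — color is white, hence No. [size: 6, material: wood, color: red] — color is red, hence Yes. [size: 3, material: stone, color: yellow] — color is yellow, hence No.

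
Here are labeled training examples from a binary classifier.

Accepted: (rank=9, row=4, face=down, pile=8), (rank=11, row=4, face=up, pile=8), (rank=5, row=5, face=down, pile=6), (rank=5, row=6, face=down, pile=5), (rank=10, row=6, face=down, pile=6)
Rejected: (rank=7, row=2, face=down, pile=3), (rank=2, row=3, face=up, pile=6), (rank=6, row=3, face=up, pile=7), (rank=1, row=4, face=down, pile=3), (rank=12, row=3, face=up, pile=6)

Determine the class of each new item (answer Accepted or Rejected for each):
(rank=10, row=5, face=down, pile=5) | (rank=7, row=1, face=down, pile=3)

The common property of the 'Accepted' items is: pile ≥ 5 AND row ≥ 4. No 'Rejected' item has it.
(rank=10, row=5, face=down, pile=5) → pile = 5, row = 5 → Accepted. (rank=7, row=1, face=down, pile=3) → pile = 3, row = 1 → Rejected.

Accepted, Rejected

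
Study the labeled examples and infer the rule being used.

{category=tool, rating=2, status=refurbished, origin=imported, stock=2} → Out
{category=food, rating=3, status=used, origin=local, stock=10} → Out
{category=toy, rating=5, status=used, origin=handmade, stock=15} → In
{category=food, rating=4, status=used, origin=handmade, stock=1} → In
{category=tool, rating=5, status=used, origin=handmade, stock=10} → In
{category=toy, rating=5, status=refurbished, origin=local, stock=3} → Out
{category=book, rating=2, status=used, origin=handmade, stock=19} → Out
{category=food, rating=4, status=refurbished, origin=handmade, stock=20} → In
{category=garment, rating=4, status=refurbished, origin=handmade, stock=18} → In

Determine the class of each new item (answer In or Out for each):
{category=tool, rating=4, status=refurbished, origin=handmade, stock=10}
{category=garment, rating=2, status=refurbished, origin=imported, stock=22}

In, Out

The simplest hypothesis consistent with all the labels is: origin is handmade AND rating ≥ 3.
{category=tool, rating=4, status=refurbished, origin=handmade, stock=10}: In (origin is handmade, rating = 4).
{category=garment, rating=2, status=refurbished, origin=imported, stock=22}: Out (origin is imported, rating = 2).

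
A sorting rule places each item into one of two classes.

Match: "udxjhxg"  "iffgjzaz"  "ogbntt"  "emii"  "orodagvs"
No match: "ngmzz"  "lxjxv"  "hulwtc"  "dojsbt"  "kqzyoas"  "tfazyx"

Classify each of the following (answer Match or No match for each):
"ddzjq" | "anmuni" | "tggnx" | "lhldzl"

No match, Match, No match, No match

Rule: starts with a vowel. This holds for each 'Match' example and fails for each 'No match' one.
"ddzjq": No match (starts with 'd').
"anmuni": Match (starts with 'a').
"tggnx": No match (starts with 't').
"lhldzl": No match (starts with 'l').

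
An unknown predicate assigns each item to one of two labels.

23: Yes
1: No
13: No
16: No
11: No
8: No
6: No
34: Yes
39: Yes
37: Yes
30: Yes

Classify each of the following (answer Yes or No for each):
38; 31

Yes, Yes

The distinguishing property — at least 23 — holds for all the 'Yes' cases and none of the 'No' cases.
38: 38 ≥ 23 — satisfies this, so Yes. 31: 31 ≥ 23 — satisfies this, so Yes.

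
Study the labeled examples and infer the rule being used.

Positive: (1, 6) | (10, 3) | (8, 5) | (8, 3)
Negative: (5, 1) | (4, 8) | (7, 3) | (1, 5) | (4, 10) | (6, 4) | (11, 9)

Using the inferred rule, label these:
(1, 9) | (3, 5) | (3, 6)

'Positive' ⟺ sum is odd.

Negative, Negative, Positive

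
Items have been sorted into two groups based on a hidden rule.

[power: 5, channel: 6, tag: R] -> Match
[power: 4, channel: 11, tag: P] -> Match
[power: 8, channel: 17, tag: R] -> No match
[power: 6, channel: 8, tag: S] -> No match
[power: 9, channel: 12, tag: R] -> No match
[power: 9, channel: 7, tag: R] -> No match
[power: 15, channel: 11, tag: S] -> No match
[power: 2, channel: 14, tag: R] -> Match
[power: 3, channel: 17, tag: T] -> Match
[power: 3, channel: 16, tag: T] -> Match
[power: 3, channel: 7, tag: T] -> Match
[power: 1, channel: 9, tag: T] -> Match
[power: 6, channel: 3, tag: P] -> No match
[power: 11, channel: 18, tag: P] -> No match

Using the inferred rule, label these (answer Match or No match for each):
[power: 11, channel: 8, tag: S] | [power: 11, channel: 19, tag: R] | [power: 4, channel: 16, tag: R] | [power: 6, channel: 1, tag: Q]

No match, No match, Match, No match

The rule appears to be: power ≤ 5.
[power: 11, channel: 8, tag: S]: power = 11, doesn't qualify → No match. [power: 11, channel: 19, tag: R]: power = 11, doesn't qualify → No match. [power: 4, channel: 16, tag: R]: power = 4, meets the rule → Match. [power: 6, channel: 1, tag: Q]: power = 6, doesn't qualify → No match.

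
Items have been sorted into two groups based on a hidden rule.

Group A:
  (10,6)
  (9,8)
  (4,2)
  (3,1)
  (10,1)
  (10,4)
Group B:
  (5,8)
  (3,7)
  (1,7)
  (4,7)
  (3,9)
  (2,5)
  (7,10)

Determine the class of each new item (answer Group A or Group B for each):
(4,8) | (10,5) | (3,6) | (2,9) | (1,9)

All 'Group A' examples share one property — first > second — and every 'Group B' example lacks it.
(4,8) — 4 < 8, hence Group B. (10,5) — 10 > 5, hence Group A. (3,6) — 3 < 6, hence Group B. (2,9) — 2 < 9, hence Group B. (1,9) — 1 < 9, hence Group B.

Group B, Group A, Group B, Group B, Group B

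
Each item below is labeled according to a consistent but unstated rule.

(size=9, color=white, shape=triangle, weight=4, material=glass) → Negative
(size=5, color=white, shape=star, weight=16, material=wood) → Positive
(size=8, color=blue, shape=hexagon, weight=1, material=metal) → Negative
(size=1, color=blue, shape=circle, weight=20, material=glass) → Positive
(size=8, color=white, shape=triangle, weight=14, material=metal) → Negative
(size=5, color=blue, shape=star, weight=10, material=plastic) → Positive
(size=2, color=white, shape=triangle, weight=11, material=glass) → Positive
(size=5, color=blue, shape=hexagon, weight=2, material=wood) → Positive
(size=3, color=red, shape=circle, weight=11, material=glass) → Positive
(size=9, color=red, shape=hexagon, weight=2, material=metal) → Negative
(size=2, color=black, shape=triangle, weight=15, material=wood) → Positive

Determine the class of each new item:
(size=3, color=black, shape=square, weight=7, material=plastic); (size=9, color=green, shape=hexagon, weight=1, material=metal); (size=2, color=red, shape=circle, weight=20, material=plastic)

Rule: size ≤ 5. This holds for each 'Positive' example and fails for each 'Negative' one.

Positive, Negative, Positive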